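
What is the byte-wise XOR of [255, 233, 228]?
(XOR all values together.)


XOR chain: 255 ^ 233 ^ 228 = 242

242


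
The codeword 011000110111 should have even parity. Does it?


Number of 1s: 7

No, parity error (7 ones)


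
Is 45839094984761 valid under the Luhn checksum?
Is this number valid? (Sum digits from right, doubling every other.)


Luhn sum = 81
81 mod 10 = 1

Invalid (Luhn sum mod 10 = 1)


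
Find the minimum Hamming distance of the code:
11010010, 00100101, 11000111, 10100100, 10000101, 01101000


Comparing all pairs, minimum distance: 2
Can detect 1 errors, correct 0 errors

2


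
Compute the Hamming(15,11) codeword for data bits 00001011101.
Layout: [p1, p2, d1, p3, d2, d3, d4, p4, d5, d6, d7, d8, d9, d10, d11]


Parity bits: p1=0, p2=0, p3=1, p4=1

000100011011101


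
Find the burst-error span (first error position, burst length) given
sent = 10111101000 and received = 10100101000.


XOR: 00011000000

Burst at position 3, length 2


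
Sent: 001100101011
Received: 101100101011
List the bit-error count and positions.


XOR: 100000000000

1 error(s) at position(s): 0


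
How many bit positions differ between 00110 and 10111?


XOR: 10001
Count of 1s: 2

2


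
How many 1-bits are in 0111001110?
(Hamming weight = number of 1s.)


Counting 1s in 0111001110

6


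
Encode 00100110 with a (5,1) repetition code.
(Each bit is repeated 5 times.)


Each bit -> 5 copies

0000000000111110000000000111111111100000


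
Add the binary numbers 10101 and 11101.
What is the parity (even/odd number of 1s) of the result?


10101 = 21
11101 = 29
Sum = 50 = 110010
1s count = 3

odd parity (3 ones in 110010)


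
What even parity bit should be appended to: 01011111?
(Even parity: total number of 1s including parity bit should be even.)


Number of 1s in data: 6
Parity bit: 0

0


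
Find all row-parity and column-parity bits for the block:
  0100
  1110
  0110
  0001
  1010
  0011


Row parities: 110100
Column parities: 0100

Row P: 110100, Col P: 0100, Corner: 1


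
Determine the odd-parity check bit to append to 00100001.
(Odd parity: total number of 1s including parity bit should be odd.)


Number of 1s in data: 2
Parity bit: 1

1


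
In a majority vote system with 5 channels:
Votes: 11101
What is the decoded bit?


Ones: 4 out of 5
Threshold: 3

1 (4/5 voted 1)


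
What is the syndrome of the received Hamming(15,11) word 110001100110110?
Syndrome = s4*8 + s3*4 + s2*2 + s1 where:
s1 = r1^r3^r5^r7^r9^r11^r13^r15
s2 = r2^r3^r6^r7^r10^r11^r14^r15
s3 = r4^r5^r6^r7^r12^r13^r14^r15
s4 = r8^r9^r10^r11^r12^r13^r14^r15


s1=0, s2=0, s3=0, s4=0

Syndrome = 0 (no error)


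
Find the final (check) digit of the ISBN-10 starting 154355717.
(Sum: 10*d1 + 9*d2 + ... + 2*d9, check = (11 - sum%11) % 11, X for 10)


Weighted sum: 208
208 mod 11 = 10

Check digit: 1


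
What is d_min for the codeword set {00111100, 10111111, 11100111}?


Comparing all pairs, minimum distance: 3
Can detect 2 errors, correct 1 errors

3


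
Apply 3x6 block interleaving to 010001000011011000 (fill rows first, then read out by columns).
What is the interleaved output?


Matrix:
  010001
  000011
  011000
Read columns: 000101001000010110

000101001000010110


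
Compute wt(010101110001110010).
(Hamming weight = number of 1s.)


Counting 1s in 010101110001110010

9


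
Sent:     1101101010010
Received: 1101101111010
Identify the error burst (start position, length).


XOR: 0000000101000

Burst at position 7, length 3


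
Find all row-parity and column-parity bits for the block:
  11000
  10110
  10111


Row parities: 010
Column parities: 11001

Row P: 010, Col P: 11001, Corner: 1


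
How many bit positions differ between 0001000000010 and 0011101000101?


XOR: 0010101000111
Count of 1s: 6

6


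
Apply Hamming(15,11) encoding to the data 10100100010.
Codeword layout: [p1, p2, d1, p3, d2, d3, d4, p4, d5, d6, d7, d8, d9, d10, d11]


Parity bits: p1=1, p2=0, p3=0, p4=0

101001000100010


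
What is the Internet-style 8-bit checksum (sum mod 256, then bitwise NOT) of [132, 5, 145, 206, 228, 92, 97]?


Sum = 905 mod 256 = 137
Complement = 118

118


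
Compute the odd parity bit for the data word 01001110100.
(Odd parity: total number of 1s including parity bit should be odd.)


Number of 1s in data: 5
Parity bit: 0

0


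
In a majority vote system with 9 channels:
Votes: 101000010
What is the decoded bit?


Ones: 3 out of 9
Threshold: 5

0 (3/9 voted 1)


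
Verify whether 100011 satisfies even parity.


Number of 1s: 3

No, parity error (3 ones)


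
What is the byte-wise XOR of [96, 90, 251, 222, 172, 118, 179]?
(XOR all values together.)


XOR chain: 96 ^ 90 ^ 251 ^ 222 ^ 172 ^ 118 ^ 179 = 118

118


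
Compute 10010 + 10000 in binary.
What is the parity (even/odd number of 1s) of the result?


10010 = 18
10000 = 16
Sum = 34 = 100010
1s count = 2

even parity (2 ones in 100010)


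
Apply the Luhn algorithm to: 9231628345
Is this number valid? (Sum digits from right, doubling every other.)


Luhn sum = 46
46 mod 10 = 6

Invalid (Luhn sum mod 10 = 6)


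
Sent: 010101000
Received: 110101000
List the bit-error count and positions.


XOR: 100000000

1 error(s) at position(s): 0


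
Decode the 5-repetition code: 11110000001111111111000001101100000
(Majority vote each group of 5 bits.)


Groups: 11110, 00000, 11111, 11111, 00000, 11011, 00000
Majority votes: 1011010

1011010


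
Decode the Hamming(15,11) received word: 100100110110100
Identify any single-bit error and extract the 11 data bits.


Syndrome = 6: error at position 6

Data: 00110110100 (corrected bit 6)


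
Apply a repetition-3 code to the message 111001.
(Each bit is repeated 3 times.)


Each bit -> 3 copies

111111111000000111


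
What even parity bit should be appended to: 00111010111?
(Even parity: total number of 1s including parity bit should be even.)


Number of 1s in data: 7
Parity bit: 1

1


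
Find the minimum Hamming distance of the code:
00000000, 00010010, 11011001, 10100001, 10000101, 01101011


Comparing all pairs, minimum distance: 2
Can detect 1 errors, correct 0 errors

2


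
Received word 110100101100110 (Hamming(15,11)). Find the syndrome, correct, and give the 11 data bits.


Syndrome = 0: no error detected

Data: 00011100110 (no errors)


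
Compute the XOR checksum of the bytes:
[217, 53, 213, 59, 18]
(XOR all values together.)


XOR chain: 217 ^ 53 ^ 213 ^ 59 ^ 18 = 16

16


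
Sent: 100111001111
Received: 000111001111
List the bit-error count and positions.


XOR: 100000000000

1 error(s) at position(s): 0


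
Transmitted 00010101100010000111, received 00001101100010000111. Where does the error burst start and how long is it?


XOR: 00011000000000000000

Burst at position 3, length 2


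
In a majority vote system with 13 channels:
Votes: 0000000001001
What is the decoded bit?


Ones: 2 out of 13
Threshold: 7

0 (2/13 voted 1)


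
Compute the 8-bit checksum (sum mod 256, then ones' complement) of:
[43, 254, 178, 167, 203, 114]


Sum = 959 mod 256 = 191
Complement = 64

64


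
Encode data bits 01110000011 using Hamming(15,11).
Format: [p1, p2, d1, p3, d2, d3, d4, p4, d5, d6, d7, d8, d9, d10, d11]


Parity bits: p1=1, p2=0, p3=1, p4=0

100111100000011


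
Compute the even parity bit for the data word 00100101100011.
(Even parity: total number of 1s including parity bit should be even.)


Number of 1s in data: 6
Parity bit: 0

0


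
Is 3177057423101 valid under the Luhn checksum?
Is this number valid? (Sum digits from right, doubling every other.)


Luhn sum = 43
43 mod 10 = 3

Invalid (Luhn sum mod 10 = 3)


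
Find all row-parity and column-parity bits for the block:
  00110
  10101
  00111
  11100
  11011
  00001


Row parities: 011101
Column parities: 10010

Row P: 011101, Col P: 10010, Corner: 0


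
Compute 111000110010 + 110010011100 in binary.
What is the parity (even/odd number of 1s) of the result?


111000110010 = 3634
110010011100 = 3228
Sum = 6862 = 1101011001110
1s count = 8

even parity (8 ones in 1101011001110)


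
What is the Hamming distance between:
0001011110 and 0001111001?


XOR: 0000100111
Count of 1s: 4

4


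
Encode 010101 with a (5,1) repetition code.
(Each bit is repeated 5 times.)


Each bit -> 5 copies

000001111100000111110000011111


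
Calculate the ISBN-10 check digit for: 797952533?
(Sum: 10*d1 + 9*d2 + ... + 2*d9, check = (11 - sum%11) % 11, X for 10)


Weighted sum: 345
345 mod 11 = 4

Check digit: 7


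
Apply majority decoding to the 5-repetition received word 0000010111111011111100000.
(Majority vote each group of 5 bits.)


Groups: 00000, 10111, 11101, 11111, 00000
Majority votes: 01110

01110


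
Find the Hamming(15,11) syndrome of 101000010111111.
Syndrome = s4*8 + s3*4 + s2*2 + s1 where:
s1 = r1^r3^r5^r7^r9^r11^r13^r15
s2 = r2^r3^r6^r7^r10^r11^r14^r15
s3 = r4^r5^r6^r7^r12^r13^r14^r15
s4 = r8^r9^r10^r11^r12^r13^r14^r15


s1=1, s2=1, s3=0, s4=1

Syndrome = 11 (error at position 11)


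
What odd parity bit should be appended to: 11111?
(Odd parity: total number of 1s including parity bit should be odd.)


Number of 1s in data: 5
Parity bit: 0

0


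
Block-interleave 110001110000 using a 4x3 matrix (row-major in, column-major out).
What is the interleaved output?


Matrix:
  110
  001
  110
  000
Read columns: 101010100100

101010100100


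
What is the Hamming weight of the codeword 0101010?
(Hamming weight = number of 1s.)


Counting 1s in 0101010

3


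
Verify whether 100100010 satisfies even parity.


Number of 1s: 3

No, parity error (3 ones)


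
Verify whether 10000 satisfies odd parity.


Number of 1s: 1

Yes, parity is correct (1 ones)


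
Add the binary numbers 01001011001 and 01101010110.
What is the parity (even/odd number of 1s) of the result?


01001011001 = 601
01101010110 = 854
Sum = 1455 = 10110101111
1s count = 8

even parity (8 ones in 10110101111)


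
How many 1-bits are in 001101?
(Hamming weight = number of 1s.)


Counting 1s in 001101

3


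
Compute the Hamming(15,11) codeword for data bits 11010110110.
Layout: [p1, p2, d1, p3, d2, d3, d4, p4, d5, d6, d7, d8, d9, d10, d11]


Parity bits: p1=1, p2=1, p3=0, p4=0

111010100110110


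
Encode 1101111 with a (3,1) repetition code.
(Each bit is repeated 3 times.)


Each bit -> 3 copies

111111000111111111111


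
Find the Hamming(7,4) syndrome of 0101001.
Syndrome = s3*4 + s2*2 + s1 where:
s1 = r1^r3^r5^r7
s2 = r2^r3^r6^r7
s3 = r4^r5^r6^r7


s1=1, s2=0, s3=0

Syndrome = 1 (error at position 1)


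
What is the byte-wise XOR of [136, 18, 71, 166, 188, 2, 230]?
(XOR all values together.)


XOR chain: 136 ^ 18 ^ 71 ^ 166 ^ 188 ^ 2 ^ 230 = 35

35


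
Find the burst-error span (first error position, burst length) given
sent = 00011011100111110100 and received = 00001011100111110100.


XOR: 00010000000000000000

Burst at position 3, length 1


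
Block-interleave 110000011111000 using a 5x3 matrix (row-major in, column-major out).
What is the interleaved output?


Matrix:
  110
  000
  011
  111
  000
Read columns: 100101011000110

100101011000110


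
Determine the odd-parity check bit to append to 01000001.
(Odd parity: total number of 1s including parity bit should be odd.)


Number of 1s in data: 2
Parity bit: 1

1


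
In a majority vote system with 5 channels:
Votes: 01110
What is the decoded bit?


Ones: 3 out of 5
Threshold: 3

1 (3/5 voted 1)


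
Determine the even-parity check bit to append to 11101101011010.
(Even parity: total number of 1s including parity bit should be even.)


Number of 1s in data: 9
Parity bit: 1

1


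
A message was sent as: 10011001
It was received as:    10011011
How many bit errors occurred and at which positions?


XOR: 00000010

1 error(s) at position(s): 6


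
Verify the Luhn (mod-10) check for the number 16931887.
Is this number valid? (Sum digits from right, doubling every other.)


Luhn sum = 44
44 mod 10 = 4

Invalid (Luhn sum mod 10 = 4)


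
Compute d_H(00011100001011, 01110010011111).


XOR: 01101110010100
Count of 1s: 7

7


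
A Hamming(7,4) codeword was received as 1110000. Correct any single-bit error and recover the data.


Syndrome = 0: no error detected

Data: 1000 (no errors)


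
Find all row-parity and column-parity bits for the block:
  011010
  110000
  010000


Row parities: 101
Column parities: 111010

Row P: 101, Col P: 111010, Corner: 0


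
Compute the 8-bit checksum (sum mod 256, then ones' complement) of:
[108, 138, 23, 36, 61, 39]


Sum = 405 mod 256 = 149
Complement = 106

106


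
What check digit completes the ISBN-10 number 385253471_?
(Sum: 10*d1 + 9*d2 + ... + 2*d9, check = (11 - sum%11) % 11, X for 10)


Weighted sum: 240
240 mod 11 = 9

Check digit: 2


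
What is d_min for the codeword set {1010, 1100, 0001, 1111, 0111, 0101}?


Comparing all pairs, minimum distance: 1
Can detect 0 errors, correct 0 errors

1


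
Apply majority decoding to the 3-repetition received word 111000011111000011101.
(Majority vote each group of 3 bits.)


Groups: 111, 000, 011, 111, 000, 011, 101
Majority votes: 1011011

1011011


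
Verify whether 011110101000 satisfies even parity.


Number of 1s: 6

Yes, parity is correct (6 ones)


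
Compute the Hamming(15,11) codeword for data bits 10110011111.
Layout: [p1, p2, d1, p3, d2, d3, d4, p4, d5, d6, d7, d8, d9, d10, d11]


Parity bits: p1=1, p2=0, p3=0, p4=1

101001110011111


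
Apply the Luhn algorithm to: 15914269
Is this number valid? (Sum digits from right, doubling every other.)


Luhn sum = 39
39 mod 10 = 9

Invalid (Luhn sum mod 10 = 9)


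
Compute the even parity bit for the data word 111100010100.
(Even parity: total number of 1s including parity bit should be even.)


Number of 1s in data: 6
Parity bit: 0

0


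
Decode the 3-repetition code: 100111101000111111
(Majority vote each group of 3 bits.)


Groups: 100, 111, 101, 000, 111, 111
Majority votes: 011011

011011


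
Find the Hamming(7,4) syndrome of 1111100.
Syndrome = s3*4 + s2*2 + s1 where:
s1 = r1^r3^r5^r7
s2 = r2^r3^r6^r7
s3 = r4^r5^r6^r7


s1=1, s2=0, s3=0

Syndrome = 1 (error at position 1)


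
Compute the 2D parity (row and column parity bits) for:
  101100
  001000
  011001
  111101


Row parities: 1111
Column parities: 000000

Row P: 1111, Col P: 000000, Corner: 0


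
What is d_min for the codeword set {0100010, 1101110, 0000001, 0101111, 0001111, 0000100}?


Comparing all pairs, minimum distance: 1
Can detect 0 errors, correct 0 errors

1


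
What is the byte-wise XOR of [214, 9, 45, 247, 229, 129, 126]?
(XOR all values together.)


XOR chain: 214 ^ 9 ^ 45 ^ 247 ^ 229 ^ 129 ^ 126 = 31

31


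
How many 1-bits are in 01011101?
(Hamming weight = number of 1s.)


Counting 1s in 01011101

5


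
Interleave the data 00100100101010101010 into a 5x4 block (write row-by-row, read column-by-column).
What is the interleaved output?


Matrix:
  0010
  0100
  1010
  1010
  1010
Read columns: 00111010001011100000

00111010001011100000


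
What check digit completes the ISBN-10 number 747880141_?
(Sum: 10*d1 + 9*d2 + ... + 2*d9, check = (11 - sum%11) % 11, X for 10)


Weighted sum: 284
284 mod 11 = 9

Check digit: 2


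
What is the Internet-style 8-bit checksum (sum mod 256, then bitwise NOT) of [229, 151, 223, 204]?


Sum = 807 mod 256 = 39
Complement = 216

216


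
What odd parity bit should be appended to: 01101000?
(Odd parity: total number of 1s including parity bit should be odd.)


Number of 1s in data: 3
Parity bit: 0

0


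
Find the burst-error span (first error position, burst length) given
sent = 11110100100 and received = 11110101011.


XOR: 00000001111

Burst at position 7, length 4


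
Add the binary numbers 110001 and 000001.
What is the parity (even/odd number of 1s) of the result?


110001 = 49
000001 = 1
Sum = 50 = 110010
1s count = 3

odd parity (3 ones in 110010)


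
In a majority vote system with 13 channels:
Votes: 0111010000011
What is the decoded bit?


Ones: 6 out of 13
Threshold: 7

0 (6/13 voted 1)


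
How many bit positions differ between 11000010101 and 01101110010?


XOR: 10101100111
Count of 1s: 7

7


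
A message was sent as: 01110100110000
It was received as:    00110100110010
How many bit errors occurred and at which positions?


XOR: 01000000000010

2 error(s) at position(s): 1, 12


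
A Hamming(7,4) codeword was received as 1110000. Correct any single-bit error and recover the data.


Syndrome = 0: no error detected

Data: 1000 (no errors)


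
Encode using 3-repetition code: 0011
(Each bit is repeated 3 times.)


Each bit -> 3 copies

000000111111


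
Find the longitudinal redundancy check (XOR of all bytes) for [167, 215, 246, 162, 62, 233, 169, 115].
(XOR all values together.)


XOR chain: 167 ^ 215 ^ 246 ^ 162 ^ 62 ^ 233 ^ 169 ^ 115 = 41

41


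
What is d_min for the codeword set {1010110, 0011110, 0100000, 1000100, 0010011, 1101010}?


Comparing all pairs, minimum distance: 2
Can detect 1 errors, correct 0 errors

2


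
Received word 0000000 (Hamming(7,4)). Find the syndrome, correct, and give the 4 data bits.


Syndrome = 0: no error detected

Data: 0000 (no errors)


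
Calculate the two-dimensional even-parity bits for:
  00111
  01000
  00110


Row parities: 110
Column parities: 01001

Row P: 110, Col P: 01001, Corner: 0


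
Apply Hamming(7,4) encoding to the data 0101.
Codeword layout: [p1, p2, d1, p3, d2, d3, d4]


Parity bits: p1=0, p2=1, p3=0

0100101


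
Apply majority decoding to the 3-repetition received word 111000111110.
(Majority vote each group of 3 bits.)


Groups: 111, 000, 111, 110
Majority votes: 1011

1011


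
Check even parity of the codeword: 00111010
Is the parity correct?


Number of 1s: 4

Yes, parity is correct (4 ones)


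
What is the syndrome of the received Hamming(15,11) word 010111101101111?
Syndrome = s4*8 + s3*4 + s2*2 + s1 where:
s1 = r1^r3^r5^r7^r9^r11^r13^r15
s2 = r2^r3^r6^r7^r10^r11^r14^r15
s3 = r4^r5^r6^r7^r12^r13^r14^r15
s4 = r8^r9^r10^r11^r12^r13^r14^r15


s1=1, s2=0, s3=0, s4=0

Syndrome = 1 (error at position 1)


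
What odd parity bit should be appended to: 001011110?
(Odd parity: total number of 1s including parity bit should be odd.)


Number of 1s in data: 5
Parity bit: 0

0


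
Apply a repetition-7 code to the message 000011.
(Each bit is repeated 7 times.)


Each bit -> 7 copies

000000000000000000000000000011111111111111


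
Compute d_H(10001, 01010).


XOR: 11011
Count of 1s: 4

4


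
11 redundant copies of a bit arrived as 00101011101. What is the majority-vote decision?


Ones: 6 out of 11
Threshold: 6

1 (6/11 voted 1)


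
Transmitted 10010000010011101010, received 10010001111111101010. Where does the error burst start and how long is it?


XOR: 00000001101100000000

Burst at position 7, length 5


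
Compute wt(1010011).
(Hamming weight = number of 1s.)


Counting 1s in 1010011

4


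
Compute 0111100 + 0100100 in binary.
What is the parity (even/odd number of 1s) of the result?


0111100 = 60
0100100 = 36
Sum = 96 = 1100000
1s count = 2

even parity (2 ones in 1100000)


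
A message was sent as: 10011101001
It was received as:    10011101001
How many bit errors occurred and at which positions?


XOR: 00000000000

0 errors (received matches sent)


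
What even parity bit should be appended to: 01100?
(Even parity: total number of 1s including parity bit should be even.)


Number of 1s in data: 2
Parity bit: 0

0


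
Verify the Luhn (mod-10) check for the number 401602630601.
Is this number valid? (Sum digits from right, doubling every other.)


Luhn sum = 31
31 mod 10 = 1

Invalid (Luhn sum mod 10 = 1)


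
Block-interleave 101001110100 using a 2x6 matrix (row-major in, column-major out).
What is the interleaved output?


Matrix:
  101001
  110100
Read columns: 110110010010

110110010010


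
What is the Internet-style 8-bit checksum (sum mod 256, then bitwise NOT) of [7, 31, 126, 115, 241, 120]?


Sum = 640 mod 256 = 128
Complement = 127

127


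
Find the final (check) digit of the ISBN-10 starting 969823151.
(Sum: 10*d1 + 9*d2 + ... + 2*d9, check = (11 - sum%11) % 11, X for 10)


Weighted sum: 320
320 mod 11 = 1

Check digit: X


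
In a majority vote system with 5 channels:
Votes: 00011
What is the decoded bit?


Ones: 2 out of 5
Threshold: 3

0 (2/5 voted 1)


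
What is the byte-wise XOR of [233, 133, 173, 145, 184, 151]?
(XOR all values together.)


XOR chain: 233 ^ 133 ^ 173 ^ 145 ^ 184 ^ 151 = 127

127


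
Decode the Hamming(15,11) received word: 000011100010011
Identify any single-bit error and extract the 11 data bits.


Syndrome = 14: error at position 14

Data: 01110010001 (corrected bit 14)


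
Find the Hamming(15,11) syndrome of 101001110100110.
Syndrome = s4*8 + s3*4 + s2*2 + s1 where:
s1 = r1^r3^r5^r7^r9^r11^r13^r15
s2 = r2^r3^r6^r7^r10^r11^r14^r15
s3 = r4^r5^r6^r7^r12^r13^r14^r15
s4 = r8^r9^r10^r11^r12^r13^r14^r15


s1=0, s2=1, s3=0, s4=0

Syndrome = 2 (error at position 2)


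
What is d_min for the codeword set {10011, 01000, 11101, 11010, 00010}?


Comparing all pairs, minimum distance: 2
Can detect 1 errors, correct 0 errors

2


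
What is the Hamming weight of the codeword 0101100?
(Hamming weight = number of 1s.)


Counting 1s in 0101100

3


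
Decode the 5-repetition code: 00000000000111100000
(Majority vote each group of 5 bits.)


Groups: 00000, 00000, 01111, 00000
Majority votes: 0010

0010


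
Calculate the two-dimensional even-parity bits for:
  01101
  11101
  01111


Row parities: 100
Column parities: 11111

Row P: 100, Col P: 11111, Corner: 1


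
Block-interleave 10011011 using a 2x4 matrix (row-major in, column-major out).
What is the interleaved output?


Matrix:
  1001
  1011
Read columns: 11000111

11000111


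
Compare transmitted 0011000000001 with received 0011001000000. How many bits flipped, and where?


XOR: 0000001000001

2 error(s) at position(s): 6, 12


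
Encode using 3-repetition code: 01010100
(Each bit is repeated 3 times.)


Each bit -> 3 copies

000111000111000111000000


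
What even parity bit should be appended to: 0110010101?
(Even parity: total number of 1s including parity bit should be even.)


Number of 1s in data: 5
Parity bit: 1

1


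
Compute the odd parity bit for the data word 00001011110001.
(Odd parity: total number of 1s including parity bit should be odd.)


Number of 1s in data: 6
Parity bit: 1

1


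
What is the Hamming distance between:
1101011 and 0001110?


XOR: 1100101
Count of 1s: 4

4


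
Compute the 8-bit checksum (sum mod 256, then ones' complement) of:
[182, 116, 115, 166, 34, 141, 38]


Sum = 792 mod 256 = 24
Complement = 231

231


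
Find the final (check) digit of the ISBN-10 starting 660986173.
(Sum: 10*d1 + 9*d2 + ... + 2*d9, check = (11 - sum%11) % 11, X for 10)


Weighted sum: 286
286 mod 11 = 0

Check digit: 0


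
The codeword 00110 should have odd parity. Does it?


Number of 1s: 2

No, parity error (2 ones)


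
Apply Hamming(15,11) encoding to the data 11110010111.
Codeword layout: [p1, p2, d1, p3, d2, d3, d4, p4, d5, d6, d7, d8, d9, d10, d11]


Parity bits: p1=0, p2=0, p3=0, p4=0

001011100010111


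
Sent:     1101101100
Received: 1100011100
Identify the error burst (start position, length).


XOR: 0001110000

Burst at position 3, length 3


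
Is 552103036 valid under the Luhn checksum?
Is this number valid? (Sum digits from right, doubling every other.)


Luhn sum = 28
28 mod 10 = 8

Invalid (Luhn sum mod 10 = 8)


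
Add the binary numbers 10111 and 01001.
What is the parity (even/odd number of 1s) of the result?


10111 = 23
01001 = 9
Sum = 32 = 100000
1s count = 1

odd parity (1 ones in 100000)


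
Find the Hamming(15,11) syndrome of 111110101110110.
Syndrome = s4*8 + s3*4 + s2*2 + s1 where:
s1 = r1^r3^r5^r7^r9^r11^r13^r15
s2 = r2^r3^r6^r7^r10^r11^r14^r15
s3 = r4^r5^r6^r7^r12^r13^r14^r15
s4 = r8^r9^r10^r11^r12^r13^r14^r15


s1=1, s2=0, s3=1, s4=1

Syndrome = 13 (error at position 13)


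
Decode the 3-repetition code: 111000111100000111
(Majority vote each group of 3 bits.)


Groups: 111, 000, 111, 100, 000, 111
Majority votes: 101001

101001


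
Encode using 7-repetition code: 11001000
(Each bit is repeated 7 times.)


Each bit -> 7 copies

11111111111111000000000000001111111000000000000000000000


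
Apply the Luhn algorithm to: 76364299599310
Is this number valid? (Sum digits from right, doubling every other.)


Luhn sum = 75
75 mod 10 = 5

Invalid (Luhn sum mod 10 = 5)


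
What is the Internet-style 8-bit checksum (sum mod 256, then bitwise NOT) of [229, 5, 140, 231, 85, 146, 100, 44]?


Sum = 980 mod 256 = 212
Complement = 43

43


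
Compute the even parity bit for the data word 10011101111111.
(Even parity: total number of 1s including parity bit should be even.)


Number of 1s in data: 11
Parity bit: 1

1


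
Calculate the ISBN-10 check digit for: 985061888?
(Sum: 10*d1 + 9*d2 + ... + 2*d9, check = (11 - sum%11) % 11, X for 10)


Weighted sum: 315
315 mod 11 = 7

Check digit: 4


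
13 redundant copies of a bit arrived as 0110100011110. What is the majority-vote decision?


Ones: 7 out of 13
Threshold: 7

1 (7/13 voted 1)


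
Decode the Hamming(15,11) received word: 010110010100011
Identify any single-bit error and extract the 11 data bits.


Syndrome = 0: no error detected

Data: 01000100011 (no errors)


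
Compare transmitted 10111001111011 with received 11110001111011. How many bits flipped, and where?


XOR: 01001000000000

2 error(s) at position(s): 1, 4


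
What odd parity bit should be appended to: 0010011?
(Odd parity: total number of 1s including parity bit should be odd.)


Number of 1s in data: 3
Parity bit: 0

0


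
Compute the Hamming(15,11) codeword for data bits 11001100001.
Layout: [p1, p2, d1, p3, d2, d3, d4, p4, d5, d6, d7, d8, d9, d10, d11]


Parity bits: p1=0, p2=1, p3=0, p4=1

011010011100001


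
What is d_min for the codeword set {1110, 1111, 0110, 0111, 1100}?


Comparing all pairs, minimum distance: 1
Can detect 0 errors, correct 0 errors

1


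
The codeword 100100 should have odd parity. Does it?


Number of 1s: 2

No, parity error (2 ones)


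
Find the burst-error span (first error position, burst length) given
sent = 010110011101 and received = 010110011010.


XOR: 000000000111

Burst at position 9, length 3


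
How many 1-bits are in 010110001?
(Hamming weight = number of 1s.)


Counting 1s in 010110001

4


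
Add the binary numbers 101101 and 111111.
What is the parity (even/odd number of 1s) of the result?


101101 = 45
111111 = 63
Sum = 108 = 1101100
1s count = 4

even parity (4 ones in 1101100)


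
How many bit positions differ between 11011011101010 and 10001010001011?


XOR: 01010001100001
Count of 1s: 5

5


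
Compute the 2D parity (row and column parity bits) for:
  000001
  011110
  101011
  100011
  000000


Row parities: 10010
Column parities: 010111

Row P: 10010, Col P: 010111, Corner: 0


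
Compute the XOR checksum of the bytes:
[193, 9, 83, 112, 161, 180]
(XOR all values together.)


XOR chain: 193 ^ 9 ^ 83 ^ 112 ^ 161 ^ 180 = 254

254


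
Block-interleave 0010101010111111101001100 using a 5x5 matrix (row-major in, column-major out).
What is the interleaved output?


Matrix:
  00101
  01010
  11111
  11010
  01100
Read columns: 0011001111101010111010100

0011001111101010111010100


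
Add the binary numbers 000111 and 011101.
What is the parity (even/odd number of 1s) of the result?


000111 = 7
011101 = 29
Sum = 36 = 100100
1s count = 2

even parity (2 ones in 100100)


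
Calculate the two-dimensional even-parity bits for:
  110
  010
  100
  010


Row parities: 0111
Column parities: 010

Row P: 0111, Col P: 010, Corner: 1


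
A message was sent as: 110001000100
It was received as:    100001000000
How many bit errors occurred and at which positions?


XOR: 010000000100

2 error(s) at position(s): 1, 9


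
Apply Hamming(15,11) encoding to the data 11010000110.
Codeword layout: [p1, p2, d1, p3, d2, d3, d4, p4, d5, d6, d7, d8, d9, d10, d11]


Parity bits: p1=0, p2=1, p3=0, p4=0

011010100000110


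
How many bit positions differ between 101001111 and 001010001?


XOR: 100011110
Count of 1s: 5

5


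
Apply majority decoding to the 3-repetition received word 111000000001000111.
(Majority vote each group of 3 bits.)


Groups: 111, 000, 000, 001, 000, 111
Majority votes: 100001

100001


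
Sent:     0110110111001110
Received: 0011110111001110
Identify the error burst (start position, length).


XOR: 0101000000000000

Burst at position 1, length 3


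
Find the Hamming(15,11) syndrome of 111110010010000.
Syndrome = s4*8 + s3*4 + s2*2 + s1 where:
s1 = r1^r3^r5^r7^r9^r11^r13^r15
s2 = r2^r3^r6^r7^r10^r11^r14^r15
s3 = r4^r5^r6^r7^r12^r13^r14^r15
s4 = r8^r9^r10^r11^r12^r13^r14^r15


s1=0, s2=1, s3=0, s4=0

Syndrome = 2 (error at position 2)


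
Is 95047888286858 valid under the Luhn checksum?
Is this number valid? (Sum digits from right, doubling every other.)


Luhn sum = 78
78 mod 10 = 8

Invalid (Luhn sum mod 10 = 8)


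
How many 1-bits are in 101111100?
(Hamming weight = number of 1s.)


Counting 1s in 101111100

6


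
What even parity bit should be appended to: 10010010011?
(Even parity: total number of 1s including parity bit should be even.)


Number of 1s in data: 5
Parity bit: 1

1


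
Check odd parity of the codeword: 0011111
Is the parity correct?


Number of 1s: 5

Yes, parity is correct (5 ones)


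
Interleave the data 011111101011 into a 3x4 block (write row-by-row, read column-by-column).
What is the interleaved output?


Matrix:
  0111
  1110
  1011
Read columns: 011110111101

011110111101


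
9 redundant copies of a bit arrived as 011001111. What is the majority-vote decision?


Ones: 6 out of 9
Threshold: 5

1 (6/9 voted 1)


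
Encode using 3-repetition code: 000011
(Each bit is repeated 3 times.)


Each bit -> 3 copies

000000000000111111


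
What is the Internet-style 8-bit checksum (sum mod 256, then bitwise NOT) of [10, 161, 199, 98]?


Sum = 468 mod 256 = 212
Complement = 43

43


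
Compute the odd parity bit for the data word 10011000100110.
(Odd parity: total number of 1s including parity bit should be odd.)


Number of 1s in data: 6
Parity bit: 1

1


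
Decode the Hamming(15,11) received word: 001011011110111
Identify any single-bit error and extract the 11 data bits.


Syndrome = 12: error at position 12

Data: 11101111111 (corrected bit 12)


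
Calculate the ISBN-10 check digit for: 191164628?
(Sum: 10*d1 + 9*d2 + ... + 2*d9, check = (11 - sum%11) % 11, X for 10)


Weighted sum: 208
208 mod 11 = 10

Check digit: 1


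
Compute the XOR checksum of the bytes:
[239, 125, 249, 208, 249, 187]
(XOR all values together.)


XOR chain: 239 ^ 125 ^ 249 ^ 208 ^ 249 ^ 187 = 249

249


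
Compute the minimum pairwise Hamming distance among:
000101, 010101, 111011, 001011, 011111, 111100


Comparing all pairs, minimum distance: 1
Can detect 0 errors, correct 0 errors

1


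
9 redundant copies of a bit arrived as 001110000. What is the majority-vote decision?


Ones: 3 out of 9
Threshold: 5

0 (3/9 voted 1)


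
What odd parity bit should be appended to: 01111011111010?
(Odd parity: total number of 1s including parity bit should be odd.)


Number of 1s in data: 10
Parity bit: 1

1


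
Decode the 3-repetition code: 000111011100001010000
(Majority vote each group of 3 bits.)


Groups: 000, 111, 011, 100, 001, 010, 000
Majority votes: 0110000

0110000


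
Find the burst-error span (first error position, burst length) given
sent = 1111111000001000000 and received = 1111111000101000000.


XOR: 0000000000100000000

Burst at position 10, length 1


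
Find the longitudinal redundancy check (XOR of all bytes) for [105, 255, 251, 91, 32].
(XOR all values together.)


XOR chain: 105 ^ 255 ^ 251 ^ 91 ^ 32 = 22

22


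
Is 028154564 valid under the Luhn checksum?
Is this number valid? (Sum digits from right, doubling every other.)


Luhn sum = 39
39 mod 10 = 9

Invalid (Luhn sum mod 10 = 9)


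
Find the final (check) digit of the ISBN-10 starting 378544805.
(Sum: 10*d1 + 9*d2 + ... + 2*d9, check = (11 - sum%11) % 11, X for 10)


Weighted sum: 278
278 mod 11 = 3

Check digit: 8


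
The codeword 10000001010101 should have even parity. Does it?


Number of 1s: 5

No, parity error (5 ones)


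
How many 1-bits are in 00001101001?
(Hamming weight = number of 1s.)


Counting 1s in 00001101001

4


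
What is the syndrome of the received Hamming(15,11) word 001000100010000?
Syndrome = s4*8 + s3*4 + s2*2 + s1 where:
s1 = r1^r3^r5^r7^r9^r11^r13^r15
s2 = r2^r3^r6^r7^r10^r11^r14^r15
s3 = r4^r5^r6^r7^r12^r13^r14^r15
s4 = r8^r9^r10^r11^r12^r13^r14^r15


s1=1, s2=1, s3=1, s4=1

Syndrome = 15 (error at position 15)


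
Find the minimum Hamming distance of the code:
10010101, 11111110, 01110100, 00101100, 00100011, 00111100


Comparing all pairs, minimum distance: 1
Can detect 0 errors, correct 0 errors

1


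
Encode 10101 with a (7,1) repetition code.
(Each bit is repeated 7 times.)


Each bit -> 7 copies

11111110000000111111100000001111111


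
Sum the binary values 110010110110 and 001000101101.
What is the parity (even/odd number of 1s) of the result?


110010110110 = 3254
001000101101 = 557
Sum = 3811 = 111011100011
1s count = 8

even parity (8 ones in 111011100011)


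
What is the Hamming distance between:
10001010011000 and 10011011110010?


XOR: 00010001101010
Count of 1s: 5

5


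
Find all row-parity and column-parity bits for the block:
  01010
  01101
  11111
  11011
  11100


Row parities: 01101
Column parities: 11111

Row P: 01101, Col P: 11111, Corner: 1


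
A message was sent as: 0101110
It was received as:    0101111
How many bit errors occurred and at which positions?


XOR: 0000001

1 error(s) at position(s): 6


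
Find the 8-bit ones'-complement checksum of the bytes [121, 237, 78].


Sum = 436 mod 256 = 180
Complement = 75

75


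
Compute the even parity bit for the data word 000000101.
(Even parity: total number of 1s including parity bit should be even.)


Number of 1s in data: 2
Parity bit: 0

0


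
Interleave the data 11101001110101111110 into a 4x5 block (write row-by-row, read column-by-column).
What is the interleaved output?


Matrix:
  11101
  00111
  01011
  11110
Read columns: 10011011110101111110

10011011110101111110


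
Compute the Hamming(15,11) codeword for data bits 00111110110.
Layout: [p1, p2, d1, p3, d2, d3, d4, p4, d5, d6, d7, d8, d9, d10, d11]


Parity bits: p1=0, p2=1, p3=0, p4=1

010001111110110


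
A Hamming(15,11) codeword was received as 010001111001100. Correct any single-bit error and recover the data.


Syndrome = 3: error at position 3

Data: 10111001100 (corrected bit 3)


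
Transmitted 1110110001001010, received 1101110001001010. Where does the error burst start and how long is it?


XOR: 0011000000000000

Burst at position 2, length 2


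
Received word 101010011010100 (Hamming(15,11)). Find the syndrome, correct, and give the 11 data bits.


Syndrome = 0: no error detected

Data: 11001010100 (no errors)


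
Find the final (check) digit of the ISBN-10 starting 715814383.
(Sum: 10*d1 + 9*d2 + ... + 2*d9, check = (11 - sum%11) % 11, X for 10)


Weighted sum: 243
243 mod 11 = 1

Check digit: X


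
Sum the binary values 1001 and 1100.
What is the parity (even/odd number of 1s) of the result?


1001 = 9
1100 = 12
Sum = 21 = 10101
1s count = 3

odd parity (3 ones in 10101)


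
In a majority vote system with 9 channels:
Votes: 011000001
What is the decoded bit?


Ones: 3 out of 9
Threshold: 5

0 (3/9 voted 1)


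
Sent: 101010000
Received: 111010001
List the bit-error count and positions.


XOR: 010000001

2 error(s) at position(s): 1, 8


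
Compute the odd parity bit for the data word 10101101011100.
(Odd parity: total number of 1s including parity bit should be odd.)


Number of 1s in data: 8
Parity bit: 1

1


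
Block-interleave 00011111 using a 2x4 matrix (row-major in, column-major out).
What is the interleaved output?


Matrix:
  0001
  1111
Read columns: 01010111

01010111


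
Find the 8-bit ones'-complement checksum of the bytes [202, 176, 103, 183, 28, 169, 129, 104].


Sum = 1094 mod 256 = 70
Complement = 185

185


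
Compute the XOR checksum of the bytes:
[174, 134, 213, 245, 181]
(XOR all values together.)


XOR chain: 174 ^ 134 ^ 213 ^ 245 ^ 181 = 189

189


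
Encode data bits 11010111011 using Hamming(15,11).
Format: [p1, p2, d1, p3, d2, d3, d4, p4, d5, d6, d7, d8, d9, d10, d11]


Parity bits: p1=1, p2=0, p3=1, p4=1

101110110111011


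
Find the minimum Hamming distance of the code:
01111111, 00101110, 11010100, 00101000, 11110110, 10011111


Comparing all pairs, minimum distance: 2
Can detect 1 errors, correct 0 errors

2


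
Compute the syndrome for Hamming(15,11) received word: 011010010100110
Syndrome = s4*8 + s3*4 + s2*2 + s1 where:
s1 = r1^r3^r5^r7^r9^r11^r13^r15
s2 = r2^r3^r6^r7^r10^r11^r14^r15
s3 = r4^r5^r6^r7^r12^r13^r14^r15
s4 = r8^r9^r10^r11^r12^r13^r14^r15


s1=1, s2=0, s3=1, s4=0

Syndrome = 5 (error at position 5)


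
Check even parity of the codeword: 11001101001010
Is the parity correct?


Number of 1s: 7

No, parity error (7 ones)


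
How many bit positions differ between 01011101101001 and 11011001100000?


XOR: 10000100001001
Count of 1s: 4

4


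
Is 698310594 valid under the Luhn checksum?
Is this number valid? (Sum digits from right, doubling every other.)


Luhn sum = 48
48 mod 10 = 8

Invalid (Luhn sum mod 10 = 8)


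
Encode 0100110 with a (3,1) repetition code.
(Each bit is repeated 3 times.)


Each bit -> 3 copies

000111000000111111000


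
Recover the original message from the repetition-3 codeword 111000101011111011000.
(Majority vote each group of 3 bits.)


Groups: 111, 000, 101, 011, 111, 011, 000
Majority votes: 1011110

1011110


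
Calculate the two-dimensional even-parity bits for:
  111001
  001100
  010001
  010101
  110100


Row parities: 00011
Column parities: 000101

Row P: 00011, Col P: 000101, Corner: 0


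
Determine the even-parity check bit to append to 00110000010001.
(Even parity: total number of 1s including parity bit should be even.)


Number of 1s in data: 4
Parity bit: 0

0


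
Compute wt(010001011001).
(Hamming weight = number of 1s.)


Counting 1s in 010001011001

5


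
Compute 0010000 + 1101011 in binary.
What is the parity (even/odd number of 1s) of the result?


0010000 = 16
1101011 = 107
Sum = 123 = 1111011
1s count = 6

even parity (6 ones in 1111011)


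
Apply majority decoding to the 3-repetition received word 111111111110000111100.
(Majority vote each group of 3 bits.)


Groups: 111, 111, 111, 110, 000, 111, 100
Majority votes: 1111010

1111010
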